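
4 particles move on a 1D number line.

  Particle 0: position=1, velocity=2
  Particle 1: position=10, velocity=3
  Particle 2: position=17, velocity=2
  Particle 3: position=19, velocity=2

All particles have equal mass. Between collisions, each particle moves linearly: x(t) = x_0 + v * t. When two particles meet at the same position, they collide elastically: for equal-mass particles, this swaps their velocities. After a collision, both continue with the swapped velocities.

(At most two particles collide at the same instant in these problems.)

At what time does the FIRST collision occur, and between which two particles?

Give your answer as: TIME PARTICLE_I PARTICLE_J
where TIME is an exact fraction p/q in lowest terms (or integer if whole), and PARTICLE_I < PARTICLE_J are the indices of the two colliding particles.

Answer: 7 1 2

Derivation:
Pair (0,1): pos 1,10 vel 2,3 -> not approaching (rel speed -1 <= 0)
Pair (1,2): pos 10,17 vel 3,2 -> gap=7, closing at 1/unit, collide at t=7
Pair (2,3): pos 17,19 vel 2,2 -> not approaching (rel speed 0 <= 0)
Earliest collision: t=7 between 1 and 2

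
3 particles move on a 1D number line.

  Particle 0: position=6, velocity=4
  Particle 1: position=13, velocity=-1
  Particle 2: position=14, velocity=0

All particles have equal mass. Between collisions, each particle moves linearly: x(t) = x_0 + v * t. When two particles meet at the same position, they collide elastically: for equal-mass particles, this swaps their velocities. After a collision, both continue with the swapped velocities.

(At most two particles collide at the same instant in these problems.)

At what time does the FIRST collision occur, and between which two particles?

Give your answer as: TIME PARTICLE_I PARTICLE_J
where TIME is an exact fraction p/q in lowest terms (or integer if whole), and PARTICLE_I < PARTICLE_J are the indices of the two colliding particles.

Answer: 7/5 0 1

Derivation:
Pair (0,1): pos 6,13 vel 4,-1 -> gap=7, closing at 5/unit, collide at t=7/5
Pair (1,2): pos 13,14 vel -1,0 -> not approaching (rel speed -1 <= 0)
Earliest collision: t=7/5 between 0 and 1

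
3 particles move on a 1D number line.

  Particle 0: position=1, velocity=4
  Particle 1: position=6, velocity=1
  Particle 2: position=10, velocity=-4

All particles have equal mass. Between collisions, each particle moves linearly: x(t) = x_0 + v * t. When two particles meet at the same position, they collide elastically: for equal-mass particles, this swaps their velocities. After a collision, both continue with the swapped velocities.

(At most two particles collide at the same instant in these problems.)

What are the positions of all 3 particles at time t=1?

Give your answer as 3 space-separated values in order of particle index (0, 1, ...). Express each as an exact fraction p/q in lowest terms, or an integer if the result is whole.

Collision at t=4/5: particles 1 and 2 swap velocities; positions: p0=21/5 p1=34/5 p2=34/5; velocities now: v0=4 v1=-4 v2=1
Advance to t=1 (no further collisions before then); velocities: v0=4 v1=-4 v2=1; positions = 5 6 7

Answer: 5 6 7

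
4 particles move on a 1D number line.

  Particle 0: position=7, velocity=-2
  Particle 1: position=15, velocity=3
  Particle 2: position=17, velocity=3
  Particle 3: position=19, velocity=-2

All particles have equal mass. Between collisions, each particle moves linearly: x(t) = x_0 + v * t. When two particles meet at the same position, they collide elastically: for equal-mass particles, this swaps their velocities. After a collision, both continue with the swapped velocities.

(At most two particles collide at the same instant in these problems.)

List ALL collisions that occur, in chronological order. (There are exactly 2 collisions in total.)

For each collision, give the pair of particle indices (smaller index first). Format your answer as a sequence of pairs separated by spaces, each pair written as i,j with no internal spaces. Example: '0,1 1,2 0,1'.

Answer: 2,3 1,2

Derivation:
Collision at t=2/5: particles 2 and 3 swap velocities; positions: p0=31/5 p1=81/5 p2=91/5 p3=91/5; velocities now: v0=-2 v1=3 v2=-2 v3=3
Collision at t=4/5: particles 1 and 2 swap velocities; positions: p0=27/5 p1=87/5 p2=87/5 p3=97/5; velocities now: v0=-2 v1=-2 v2=3 v3=3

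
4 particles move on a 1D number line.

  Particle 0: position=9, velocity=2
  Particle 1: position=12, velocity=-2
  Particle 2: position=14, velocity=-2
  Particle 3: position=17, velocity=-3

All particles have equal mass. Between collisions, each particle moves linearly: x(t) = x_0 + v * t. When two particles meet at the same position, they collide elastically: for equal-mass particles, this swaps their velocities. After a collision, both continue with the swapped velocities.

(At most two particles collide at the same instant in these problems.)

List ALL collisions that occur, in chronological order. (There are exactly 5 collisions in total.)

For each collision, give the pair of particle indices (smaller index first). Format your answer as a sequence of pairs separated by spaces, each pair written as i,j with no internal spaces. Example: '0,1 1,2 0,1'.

Collision at t=3/4: particles 0 and 1 swap velocities; positions: p0=21/2 p1=21/2 p2=25/2 p3=59/4; velocities now: v0=-2 v1=2 v2=-2 v3=-3
Collision at t=5/4: particles 1 and 2 swap velocities; positions: p0=19/2 p1=23/2 p2=23/2 p3=53/4; velocities now: v0=-2 v1=-2 v2=2 v3=-3
Collision at t=8/5: particles 2 and 3 swap velocities; positions: p0=44/5 p1=54/5 p2=61/5 p3=61/5; velocities now: v0=-2 v1=-2 v2=-3 v3=2
Collision at t=3: particles 1 and 2 swap velocities; positions: p0=6 p1=8 p2=8 p3=15; velocities now: v0=-2 v1=-3 v2=-2 v3=2
Collision at t=5: particles 0 and 1 swap velocities; positions: p0=2 p1=2 p2=4 p3=19; velocities now: v0=-3 v1=-2 v2=-2 v3=2

Answer: 0,1 1,2 2,3 1,2 0,1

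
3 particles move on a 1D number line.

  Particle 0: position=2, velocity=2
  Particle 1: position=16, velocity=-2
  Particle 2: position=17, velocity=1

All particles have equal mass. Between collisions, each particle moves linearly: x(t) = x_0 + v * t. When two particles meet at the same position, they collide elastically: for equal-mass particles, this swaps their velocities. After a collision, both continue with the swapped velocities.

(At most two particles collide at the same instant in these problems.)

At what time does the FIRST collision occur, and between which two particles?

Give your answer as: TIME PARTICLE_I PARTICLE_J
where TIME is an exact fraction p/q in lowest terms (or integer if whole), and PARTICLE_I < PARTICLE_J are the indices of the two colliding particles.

Answer: 7/2 0 1

Derivation:
Pair (0,1): pos 2,16 vel 2,-2 -> gap=14, closing at 4/unit, collide at t=7/2
Pair (1,2): pos 16,17 vel -2,1 -> not approaching (rel speed -3 <= 0)
Earliest collision: t=7/2 between 0 and 1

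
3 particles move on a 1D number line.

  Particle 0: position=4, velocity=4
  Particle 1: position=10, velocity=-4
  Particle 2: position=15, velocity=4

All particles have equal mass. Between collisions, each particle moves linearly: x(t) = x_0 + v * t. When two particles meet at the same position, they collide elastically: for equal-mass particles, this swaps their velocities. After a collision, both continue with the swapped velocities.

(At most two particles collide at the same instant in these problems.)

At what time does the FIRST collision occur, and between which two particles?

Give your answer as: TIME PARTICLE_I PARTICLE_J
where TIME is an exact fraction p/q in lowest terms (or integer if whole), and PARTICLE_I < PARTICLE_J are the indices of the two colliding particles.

Answer: 3/4 0 1

Derivation:
Pair (0,1): pos 4,10 vel 4,-4 -> gap=6, closing at 8/unit, collide at t=3/4
Pair (1,2): pos 10,15 vel -4,4 -> not approaching (rel speed -8 <= 0)
Earliest collision: t=3/4 between 0 and 1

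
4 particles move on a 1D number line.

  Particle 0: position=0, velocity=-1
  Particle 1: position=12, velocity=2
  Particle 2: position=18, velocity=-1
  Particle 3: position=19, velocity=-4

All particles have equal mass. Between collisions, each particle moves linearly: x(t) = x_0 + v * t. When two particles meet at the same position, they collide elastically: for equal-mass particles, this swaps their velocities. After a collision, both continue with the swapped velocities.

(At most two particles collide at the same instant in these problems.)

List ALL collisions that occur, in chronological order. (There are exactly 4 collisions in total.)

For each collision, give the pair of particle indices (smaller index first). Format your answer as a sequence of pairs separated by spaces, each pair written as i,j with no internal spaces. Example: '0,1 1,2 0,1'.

Collision at t=1/3: particles 2 and 3 swap velocities; positions: p0=-1/3 p1=38/3 p2=53/3 p3=53/3; velocities now: v0=-1 v1=2 v2=-4 v3=-1
Collision at t=7/6: particles 1 and 2 swap velocities; positions: p0=-7/6 p1=43/3 p2=43/3 p3=101/6; velocities now: v0=-1 v1=-4 v2=2 v3=-1
Collision at t=2: particles 2 and 3 swap velocities; positions: p0=-2 p1=11 p2=16 p3=16; velocities now: v0=-1 v1=-4 v2=-1 v3=2
Collision at t=19/3: particles 0 and 1 swap velocities; positions: p0=-19/3 p1=-19/3 p2=35/3 p3=74/3; velocities now: v0=-4 v1=-1 v2=-1 v3=2

Answer: 2,3 1,2 2,3 0,1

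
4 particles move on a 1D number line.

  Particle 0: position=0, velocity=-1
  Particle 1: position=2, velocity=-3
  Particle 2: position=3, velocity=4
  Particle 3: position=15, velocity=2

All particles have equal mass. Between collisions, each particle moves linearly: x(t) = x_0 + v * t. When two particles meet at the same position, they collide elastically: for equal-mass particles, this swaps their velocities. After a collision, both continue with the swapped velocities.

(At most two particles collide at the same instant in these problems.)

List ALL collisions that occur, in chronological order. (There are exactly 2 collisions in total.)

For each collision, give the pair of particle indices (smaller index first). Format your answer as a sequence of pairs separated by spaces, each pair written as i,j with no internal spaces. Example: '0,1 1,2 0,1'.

Collision at t=1: particles 0 and 1 swap velocities; positions: p0=-1 p1=-1 p2=7 p3=17; velocities now: v0=-3 v1=-1 v2=4 v3=2
Collision at t=6: particles 2 and 3 swap velocities; positions: p0=-16 p1=-6 p2=27 p3=27; velocities now: v0=-3 v1=-1 v2=2 v3=4

Answer: 0,1 2,3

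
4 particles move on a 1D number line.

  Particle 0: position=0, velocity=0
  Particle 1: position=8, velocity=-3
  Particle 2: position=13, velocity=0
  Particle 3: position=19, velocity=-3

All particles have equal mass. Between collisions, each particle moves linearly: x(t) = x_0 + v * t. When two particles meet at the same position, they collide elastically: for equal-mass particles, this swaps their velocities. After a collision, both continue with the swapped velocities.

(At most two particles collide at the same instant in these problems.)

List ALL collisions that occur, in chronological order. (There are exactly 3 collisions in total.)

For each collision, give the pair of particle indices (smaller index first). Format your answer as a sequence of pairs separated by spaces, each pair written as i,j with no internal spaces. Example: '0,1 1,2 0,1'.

Answer: 2,3 0,1 1,2

Derivation:
Collision at t=2: particles 2 and 3 swap velocities; positions: p0=0 p1=2 p2=13 p3=13; velocities now: v0=0 v1=-3 v2=-3 v3=0
Collision at t=8/3: particles 0 and 1 swap velocities; positions: p0=0 p1=0 p2=11 p3=13; velocities now: v0=-3 v1=0 v2=-3 v3=0
Collision at t=19/3: particles 1 and 2 swap velocities; positions: p0=-11 p1=0 p2=0 p3=13; velocities now: v0=-3 v1=-3 v2=0 v3=0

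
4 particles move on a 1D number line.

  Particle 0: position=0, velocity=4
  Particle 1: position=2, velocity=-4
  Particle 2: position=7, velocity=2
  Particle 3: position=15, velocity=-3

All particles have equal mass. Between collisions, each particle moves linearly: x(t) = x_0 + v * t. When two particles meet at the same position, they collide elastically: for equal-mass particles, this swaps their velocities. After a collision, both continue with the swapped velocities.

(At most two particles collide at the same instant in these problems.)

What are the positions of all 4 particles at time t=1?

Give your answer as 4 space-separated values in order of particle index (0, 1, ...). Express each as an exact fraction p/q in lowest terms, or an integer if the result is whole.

Answer: -2 4 9 12

Derivation:
Collision at t=1/4: particles 0 and 1 swap velocities; positions: p0=1 p1=1 p2=15/2 p3=57/4; velocities now: v0=-4 v1=4 v2=2 v3=-3
Advance to t=1 (no further collisions before then); velocities: v0=-4 v1=4 v2=2 v3=-3; positions = -2 4 9 12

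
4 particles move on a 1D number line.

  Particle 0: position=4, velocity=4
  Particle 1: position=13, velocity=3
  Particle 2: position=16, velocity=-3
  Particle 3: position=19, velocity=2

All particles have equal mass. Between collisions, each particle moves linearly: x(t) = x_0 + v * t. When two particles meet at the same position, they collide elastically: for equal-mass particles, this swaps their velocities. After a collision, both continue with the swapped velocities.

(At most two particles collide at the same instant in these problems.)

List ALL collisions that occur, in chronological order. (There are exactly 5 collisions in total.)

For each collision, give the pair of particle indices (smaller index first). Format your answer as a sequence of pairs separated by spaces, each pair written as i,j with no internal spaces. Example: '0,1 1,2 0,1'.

Answer: 1,2 0,1 2,3 1,2 2,3

Derivation:
Collision at t=1/2: particles 1 and 2 swap velocities; positions: p0=6 p1=29/2 p2=29/2 p3=20; velocities now: v0=4 v1=-3 v2=3 v3=2
Collision at t=12/7: particles 0 and 1 swap velocities; positions: p0=76/7 p1=76/7 p2=127/7 p3=157/7; velocities now: v0=-3 v1=4 v2=3 v3=2
Collision at t=6: particles 2 and 3 swap velocities; positions: p0=-2 p1=28 p2=31 p3=31; velocities now: v0=-3 v1=4 v2=2 v3=3
Collision at t=15/2: particles 1 and 2 swap velocities; positions: p0=-13/2 p1=34 p2=34 p3=71/2; velocities now: v0=-3 v1=2 v2=4 v3=3
Collision at t=9: particles 2 and 3 swap velocities; positions: p0=-11 p1=37 p2=40 p3=40; velocities now: v0=-3 v1=2 v2=3 v3=4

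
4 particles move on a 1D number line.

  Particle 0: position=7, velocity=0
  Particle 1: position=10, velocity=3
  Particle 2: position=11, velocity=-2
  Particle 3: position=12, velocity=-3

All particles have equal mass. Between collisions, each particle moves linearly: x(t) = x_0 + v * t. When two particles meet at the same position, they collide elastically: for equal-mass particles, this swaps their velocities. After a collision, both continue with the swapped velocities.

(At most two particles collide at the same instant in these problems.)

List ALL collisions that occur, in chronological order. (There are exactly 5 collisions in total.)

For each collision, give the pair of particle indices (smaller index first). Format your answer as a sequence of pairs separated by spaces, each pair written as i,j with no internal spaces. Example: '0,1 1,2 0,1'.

Answer: 1,2 2,3 1,2 0,1 1,2

Derivation:
Collision at t=1/5: particles 1 and 2 swap velocities; positions: p0=7 p1=53/5 p2=53/5 p3=57/5; velocities now: v0=0 v1=-2 v2=3 v3=-3
Collision at t=1/3: particles 2 and 3 swap velocities; positions: p0=7 p1=31/3 p2=11 p3=11; velocities now: v0=0 v1=-2 v2=-3 v3=3
Collision at t=1: particles 1 and 2 swap velocities; positions: p0=7 p1=9 p2=9 p3=13; velocities now: v0=0 v1=-3 v2=-2 v3=3
Collision at t=5/3: particles 0 and 1 swap velocities; positions: p0=7 p1=7 p2=23/3 p3=15; velocities now: v0=-3 v1=0 v2=-2 v3=3
Collision at t=2: particles 1 and 2 swap velocities; positions: p0=6 p1=7 p2=7 p3=16; velocities now: v0=-3 v1=-2 v2=0 v3=3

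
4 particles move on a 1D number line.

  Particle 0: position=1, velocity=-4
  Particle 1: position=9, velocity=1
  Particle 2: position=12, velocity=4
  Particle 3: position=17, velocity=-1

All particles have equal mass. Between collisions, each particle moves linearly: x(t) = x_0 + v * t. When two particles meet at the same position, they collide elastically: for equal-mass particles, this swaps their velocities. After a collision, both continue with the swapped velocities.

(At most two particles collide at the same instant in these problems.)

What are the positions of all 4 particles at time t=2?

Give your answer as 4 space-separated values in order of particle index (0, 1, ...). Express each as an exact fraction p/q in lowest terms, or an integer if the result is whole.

Answer: -7 11 15 20

Derivation:
Collision at t=1: particles 2 and 3 swap velocities; positions: p0=-3 p1=10 p2=16 p3=16; velocities now: v0=-4 v1=1 v2=-1 v3=4
Advance to t=2 (no further collisions before then); velocities: v0=-4 v1=1 v2=-1 v3=4; positions = -7 11 15 20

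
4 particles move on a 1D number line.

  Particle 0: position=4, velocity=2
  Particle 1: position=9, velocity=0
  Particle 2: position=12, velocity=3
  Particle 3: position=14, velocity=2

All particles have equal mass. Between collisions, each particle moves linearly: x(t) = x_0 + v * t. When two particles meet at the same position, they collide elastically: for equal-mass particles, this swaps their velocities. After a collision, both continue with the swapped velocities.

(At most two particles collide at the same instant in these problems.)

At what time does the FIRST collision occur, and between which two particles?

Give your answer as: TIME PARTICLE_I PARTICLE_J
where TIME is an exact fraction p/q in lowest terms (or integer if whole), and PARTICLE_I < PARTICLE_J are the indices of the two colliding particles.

Answer: 2 2 3

Derivation:
Pair (0,1): pos 4,9 vel 2,0 -> gap=5, closing at 2/unit, collide at t=5/2
Pair (1,2): pos 9,12 vel 0,3 -> not approaching (rel speed -3 <= 0)
Pair (2,3): pos 12,14 vel 3,2 -> gap=2, closing at 1/unit, collide at t=2
Earliest collision: t=2 between 2 and 3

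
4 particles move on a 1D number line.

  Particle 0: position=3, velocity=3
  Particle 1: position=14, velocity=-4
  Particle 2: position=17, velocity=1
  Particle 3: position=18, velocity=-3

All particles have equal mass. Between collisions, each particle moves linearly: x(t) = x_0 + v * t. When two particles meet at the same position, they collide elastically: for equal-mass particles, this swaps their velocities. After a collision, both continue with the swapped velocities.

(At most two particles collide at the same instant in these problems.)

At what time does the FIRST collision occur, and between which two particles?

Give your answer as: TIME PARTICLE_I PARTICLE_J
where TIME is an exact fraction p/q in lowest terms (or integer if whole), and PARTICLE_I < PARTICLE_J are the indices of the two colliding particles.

Answer: 1/4 2 3

Derivation:
Pair (0,1): pos 3,14 vel 3,-4 -> gap=11, closing at 7/unit, collide at t=11/7
Pair (1,2): pos 14,17 vel -4,1 -> not approaching (rel speed -5 <= 0)
Pair (2,3): pos 17,18 vel 1,-3 -> gap=1, closing at 4/unit, collide at t=1/4
Earliest collision: t=1/4 between 2 and 3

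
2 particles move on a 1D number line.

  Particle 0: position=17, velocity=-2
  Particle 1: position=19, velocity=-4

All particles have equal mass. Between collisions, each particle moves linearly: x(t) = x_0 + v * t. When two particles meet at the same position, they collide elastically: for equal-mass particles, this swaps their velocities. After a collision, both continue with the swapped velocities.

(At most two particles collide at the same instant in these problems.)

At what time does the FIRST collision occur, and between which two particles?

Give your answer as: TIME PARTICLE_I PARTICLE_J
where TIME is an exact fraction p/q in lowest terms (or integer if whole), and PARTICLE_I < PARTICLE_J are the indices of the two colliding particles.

Pair (0,1): pos 17,19 vel -2,-4 -> gap=2, closing at 2/unit, collide at t=1
Earliest collision: t=1 between 0 and 1

Answer: 1 0 1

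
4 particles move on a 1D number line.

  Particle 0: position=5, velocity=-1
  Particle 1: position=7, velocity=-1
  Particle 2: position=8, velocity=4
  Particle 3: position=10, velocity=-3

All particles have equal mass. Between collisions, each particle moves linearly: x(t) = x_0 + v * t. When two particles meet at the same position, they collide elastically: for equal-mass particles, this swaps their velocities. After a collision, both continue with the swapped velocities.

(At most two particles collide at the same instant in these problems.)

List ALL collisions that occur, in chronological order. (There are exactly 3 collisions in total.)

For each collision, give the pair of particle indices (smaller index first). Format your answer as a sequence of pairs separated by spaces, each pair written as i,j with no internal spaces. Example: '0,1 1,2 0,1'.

Collision at t=2/7: particles 2 and 3 swap velocities; positions: p0=33/7 p1=47/7 p2=64/7 p3=64/7; velocities now: v0=-1 v1=-1 v2=-3 v3=4
Collision at t=3/2: particles 1 and 2 swap velocities; positions: p0=7/2 p1=11/2 p2=11/2 p3=14; velocities now: v0=-1 v1=-3 v2=-1 v3=4
Collision at t=5/2: particles 0 and 1 swap velocities; positions: p0=5/2 p1=5/2 p2=9/2 p3=18; velocities now: v0=-3 v1=-1 v2=-1 v3=4

Answer: 2,3 1,2 0,1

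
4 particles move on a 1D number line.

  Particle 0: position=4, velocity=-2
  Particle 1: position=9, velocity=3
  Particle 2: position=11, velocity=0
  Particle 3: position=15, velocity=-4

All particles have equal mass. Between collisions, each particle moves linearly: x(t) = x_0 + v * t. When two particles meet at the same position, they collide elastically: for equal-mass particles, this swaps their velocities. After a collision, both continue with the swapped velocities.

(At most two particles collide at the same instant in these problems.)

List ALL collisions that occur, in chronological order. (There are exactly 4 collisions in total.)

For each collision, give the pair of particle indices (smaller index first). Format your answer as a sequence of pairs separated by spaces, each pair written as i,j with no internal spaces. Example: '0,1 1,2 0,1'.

Collision at t=2/3: particles 1 and 2 swap velocities; positions: p0=8/3 p1=11 p2=11 p3=37/3; velocities now: v0=-2 v1=0 v2=3 v3=-4
Collision at t=6/7: particles 2 and 3 swap velocities; positions: p0=16/7 p1=11 p2=81/7 p3=81/7; velocities now: v0=-2 v1=0 v2=-4 v3=3
Collision at t=1: particles 1 and 2 swap velocities; positions: p0=2 p1=11 p2=11 p3=12; velocities now: v0=-2 v1=-4 v2=0 v3=3
Collision at t=11/2: particles 0 and 1 swap velocities; positions: p0=-7 p1=-7 p2=11 p3=51/2; velocities now: v0=-4 v1=-2 v2=0 v3=3

Answer: 1,2 2,3 1,2 0,1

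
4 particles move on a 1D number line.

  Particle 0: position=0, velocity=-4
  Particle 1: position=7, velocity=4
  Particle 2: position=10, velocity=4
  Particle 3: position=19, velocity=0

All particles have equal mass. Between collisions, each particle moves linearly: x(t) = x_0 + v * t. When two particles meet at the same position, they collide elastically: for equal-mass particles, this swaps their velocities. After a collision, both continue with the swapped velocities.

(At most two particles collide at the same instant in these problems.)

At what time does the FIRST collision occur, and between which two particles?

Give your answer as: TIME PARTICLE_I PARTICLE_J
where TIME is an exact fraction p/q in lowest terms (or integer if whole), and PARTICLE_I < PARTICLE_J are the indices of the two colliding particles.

Answer: 9/4 2 3

Derivation:
Pair (0,1): pos 0,7 vel -4,4 -> not approaching (rel speed -8 <= 0)
Pair (1,2): pos 7,10 vel 4,4 -> not approaching (rel speed 0 <= 0)
Pair (2,3): pos 10,19 vel 4,0 -> gap=9, closing at 4/unit, collide at t=9/4
Earliest collision: t=9/4 between 2 and 3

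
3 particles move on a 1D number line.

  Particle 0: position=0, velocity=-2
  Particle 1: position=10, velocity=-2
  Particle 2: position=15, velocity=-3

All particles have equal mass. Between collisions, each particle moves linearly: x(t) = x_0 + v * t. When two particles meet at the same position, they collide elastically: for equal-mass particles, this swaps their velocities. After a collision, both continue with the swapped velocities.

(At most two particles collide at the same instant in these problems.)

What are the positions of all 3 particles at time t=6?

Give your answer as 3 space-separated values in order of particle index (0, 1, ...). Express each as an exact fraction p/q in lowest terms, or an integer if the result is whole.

Answer: -12 -3 -2

Derivation:
Collision at t=5: particles 1 and 2 swap velocities; positions: p0=-10 p1=0 p2=0; velocities now: v0=-2 v1=-3 v2=-2
Advance to t=6 (no further collisions before then); velocities: v0=-2 v1=-3 v2=-2; positions = -12 -3 -2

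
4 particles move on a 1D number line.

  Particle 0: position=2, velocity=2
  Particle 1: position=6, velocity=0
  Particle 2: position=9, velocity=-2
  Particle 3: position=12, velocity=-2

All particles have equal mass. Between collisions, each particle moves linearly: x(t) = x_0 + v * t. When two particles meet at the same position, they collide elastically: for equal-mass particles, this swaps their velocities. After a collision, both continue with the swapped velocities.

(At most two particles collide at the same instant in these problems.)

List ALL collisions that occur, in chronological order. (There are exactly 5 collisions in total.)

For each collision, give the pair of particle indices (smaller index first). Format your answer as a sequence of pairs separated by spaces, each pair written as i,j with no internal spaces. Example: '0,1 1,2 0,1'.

Collision at t=3/2: particles 1 and 2 swap velocities; positions: p0=5 p1=6 p2=6 p3=9; velocities now: v0=2 v1=-2 v2=0 v3=-2
Collision at t=7/4: particles 0 and 1 swap velocities; positions: p0=11/2 p1=11/2 p2=6 p3=17/2; velocities now: v0=-2 v1=2 v2=0 v3=-2
Collision at t=2: particles 1 and 2 swap velocities; positions: p0=5 p1=6 p2=6 p3=8; velocities now: v0=-2 v1=0 v2=2 v3=-2
Collision at t=5/2: particles 2 and 3 swap velocities; positions: p0=4 p1=6 p2=7 p3=7; velocities now: v0=-2 v1=0 v2=-2 v3=2
Collision at t=3: particles 1 and 2 swap velocities; positions: p0=3 p1=6 p2=6 p3=8; velocities now: v0=-2 v1=-2 v2=0 v3=2

Answer: 1,2 0,1 1,2 2,3 1,2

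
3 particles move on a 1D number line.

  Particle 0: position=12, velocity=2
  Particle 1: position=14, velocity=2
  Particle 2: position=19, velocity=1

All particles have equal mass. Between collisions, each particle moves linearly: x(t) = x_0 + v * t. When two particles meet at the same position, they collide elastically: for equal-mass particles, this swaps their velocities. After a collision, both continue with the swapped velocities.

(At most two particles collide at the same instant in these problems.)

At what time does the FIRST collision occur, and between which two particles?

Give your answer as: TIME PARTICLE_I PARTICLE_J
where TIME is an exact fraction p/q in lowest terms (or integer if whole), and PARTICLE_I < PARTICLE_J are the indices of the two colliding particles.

Answer: 5 1 2

Derivation:
Pair (0,1): pos 12,14 vel 2,2 -> not approaching (rel speed 0 <= 0)
Pair (1,2): pos 14,19 vel 2,1 -> gap=5, closing at 1/unit, collide at t=5
Earliest collision: t=5 between 1 and 2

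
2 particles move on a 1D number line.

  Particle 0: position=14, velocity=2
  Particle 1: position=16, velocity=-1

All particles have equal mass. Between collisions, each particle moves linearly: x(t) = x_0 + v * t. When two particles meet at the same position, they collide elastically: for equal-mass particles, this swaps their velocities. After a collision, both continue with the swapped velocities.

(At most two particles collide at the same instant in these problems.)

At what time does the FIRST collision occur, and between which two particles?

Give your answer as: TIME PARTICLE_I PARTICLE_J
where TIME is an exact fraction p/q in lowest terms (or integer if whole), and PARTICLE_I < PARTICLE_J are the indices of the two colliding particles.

Pair (0,1): pos 14,16 vel 2,-1 -> gap=2, closing at 3/unit, collide at t=2/3
Earliest collision: t=2/3 between 0 and 1

Answer: 2/3 0 1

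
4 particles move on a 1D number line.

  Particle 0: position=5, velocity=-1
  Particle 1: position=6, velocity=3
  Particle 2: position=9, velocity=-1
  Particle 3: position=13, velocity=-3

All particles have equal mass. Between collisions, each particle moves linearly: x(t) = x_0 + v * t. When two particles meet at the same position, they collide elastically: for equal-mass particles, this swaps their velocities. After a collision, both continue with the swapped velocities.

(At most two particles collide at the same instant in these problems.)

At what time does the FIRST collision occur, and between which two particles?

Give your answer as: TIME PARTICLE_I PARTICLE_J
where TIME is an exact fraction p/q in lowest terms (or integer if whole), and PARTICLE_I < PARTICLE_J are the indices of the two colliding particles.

Pair (0,1): pos 5,6 vel -1,3 -> not approaching (rel speed -4 <= 0)
Pair (1,2): pos 6,9 vel 3,-1 -> gap=3, closing at 4/unit, collide at t=3/4
Pair (2,3): pos 9,13 vel -1,-3 -> gap=4, closing at 2/unit, collide at t=2
Earliest collision: t=3/4 between 1 and 2

Answer: 3/4 1 2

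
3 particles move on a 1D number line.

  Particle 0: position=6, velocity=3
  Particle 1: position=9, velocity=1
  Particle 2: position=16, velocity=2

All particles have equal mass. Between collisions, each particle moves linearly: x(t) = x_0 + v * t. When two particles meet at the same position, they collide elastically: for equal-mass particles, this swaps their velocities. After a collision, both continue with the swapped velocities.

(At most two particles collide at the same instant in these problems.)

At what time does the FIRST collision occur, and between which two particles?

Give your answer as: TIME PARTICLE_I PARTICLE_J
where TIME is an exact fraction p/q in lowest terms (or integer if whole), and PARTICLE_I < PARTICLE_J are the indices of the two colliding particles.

Pair (0,1): pos 6,9 vel 3,1 -> gap=3, closing at 2/unit, collide at t=3/2
Pair (1,2): pos 9,16 vel 1,2 -> not approaching (rel speed -1 <= 0)
Earliest collision: t=3/2 between 0 and 1

Answer: 3/2 0 1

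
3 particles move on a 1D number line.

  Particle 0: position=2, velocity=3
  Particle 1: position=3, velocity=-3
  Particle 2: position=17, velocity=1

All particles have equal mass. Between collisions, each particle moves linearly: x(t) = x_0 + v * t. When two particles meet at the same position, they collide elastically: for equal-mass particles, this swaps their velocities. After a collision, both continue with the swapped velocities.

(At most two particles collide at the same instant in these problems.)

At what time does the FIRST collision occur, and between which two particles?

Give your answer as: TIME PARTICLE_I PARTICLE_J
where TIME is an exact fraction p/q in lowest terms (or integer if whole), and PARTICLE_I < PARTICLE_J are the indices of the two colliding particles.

Answer: 1/6 0 1

Derivation:
Pair (0,1): pos 2,3 vel 3,-3 -> gap=1, closing at 6/unit, collide at t=1/6
Pair (1,2): pos 3,17 vel -3,1 -> not approaching (rel speed -4 <= 0)
Earliest collision: t=1/6 between 0 and 1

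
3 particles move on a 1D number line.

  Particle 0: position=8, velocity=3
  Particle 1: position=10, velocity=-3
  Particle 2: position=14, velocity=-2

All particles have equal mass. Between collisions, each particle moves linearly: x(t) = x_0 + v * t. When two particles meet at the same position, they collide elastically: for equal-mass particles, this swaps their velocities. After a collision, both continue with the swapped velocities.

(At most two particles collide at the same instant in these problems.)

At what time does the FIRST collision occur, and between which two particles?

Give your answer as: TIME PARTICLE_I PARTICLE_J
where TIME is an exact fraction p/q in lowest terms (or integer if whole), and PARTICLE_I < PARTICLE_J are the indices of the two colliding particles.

Pair (0,1): pos 8,10 vel 3,-3 -> gap=2, closing at 6/unit, collide at t=1/3
Pair (1,2): pos 10,14 vel -3,-2 -> not approaching (rel speed -1 <= 0)
Earliest collision: t=1/3 between 0 and 1

Answer: 1/3 0 1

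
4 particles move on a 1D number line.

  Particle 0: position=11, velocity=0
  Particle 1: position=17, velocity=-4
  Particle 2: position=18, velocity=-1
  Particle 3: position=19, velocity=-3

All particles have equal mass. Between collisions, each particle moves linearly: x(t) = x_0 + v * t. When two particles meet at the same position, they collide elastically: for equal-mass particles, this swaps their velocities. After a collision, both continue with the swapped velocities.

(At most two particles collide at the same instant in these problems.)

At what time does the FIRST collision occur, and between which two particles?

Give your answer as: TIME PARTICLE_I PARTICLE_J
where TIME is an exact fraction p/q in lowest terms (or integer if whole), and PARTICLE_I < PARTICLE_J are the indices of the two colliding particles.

Pair (0,1): pos 11,17 vel 0,-4 -> gap=6, closing at 4/unit, collide at t=3/2
Pair (1,2): pos 17,18 vel -4,-1 -> not approaching (rel speed -3 <= 0)
Pair (2,3): pos 18,19 vel -1,-3 -> gap=1, closing at 2/unit, collide at t=1/2
Earliest collision: t=1/2 between 2 and 3

Answer: 1/2 2 3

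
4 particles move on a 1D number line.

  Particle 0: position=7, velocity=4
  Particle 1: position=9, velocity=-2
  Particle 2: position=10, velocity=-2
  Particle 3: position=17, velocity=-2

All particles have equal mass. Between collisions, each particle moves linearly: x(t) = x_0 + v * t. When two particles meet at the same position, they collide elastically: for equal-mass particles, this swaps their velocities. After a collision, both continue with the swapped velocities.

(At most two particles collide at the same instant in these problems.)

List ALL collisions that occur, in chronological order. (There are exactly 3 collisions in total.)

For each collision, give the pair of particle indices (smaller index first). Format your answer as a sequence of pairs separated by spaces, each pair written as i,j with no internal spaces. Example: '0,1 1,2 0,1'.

Collision at t=1/3: particles 0 and 1 swap velocities; positions: p0=25/3 p1=25/3 p2=28/3 p3=49/3; velocities now: v0=-2 v1=4 v2=-2 v3=-2
Collision at t=1/2: particles 1 and 2 swap velocities; positions: p0=8 p1=9 p2=9 p3=16; velocities now: v0=-2 v1=-2 v2=4 v3=-2
Collision at t=5/3: particles 2 and 3 swap velocities; positions: p0=17/3 p1=20/3 p2=41/3 p3=41/3; velocities now: v0=-2 v1=-2 v2=-2 v3=4

Answer: 0,1 1,2 2,3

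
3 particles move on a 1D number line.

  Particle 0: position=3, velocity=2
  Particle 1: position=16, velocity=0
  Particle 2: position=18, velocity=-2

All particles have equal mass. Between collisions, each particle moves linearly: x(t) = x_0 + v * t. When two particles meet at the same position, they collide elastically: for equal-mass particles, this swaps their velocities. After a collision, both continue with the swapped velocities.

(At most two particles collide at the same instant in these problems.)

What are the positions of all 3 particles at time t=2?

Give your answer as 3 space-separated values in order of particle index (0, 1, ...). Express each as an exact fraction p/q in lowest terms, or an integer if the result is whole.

Collision at t=1: particles 1 and 2 swap velocities; positions: p0=5 p1=16 p2=16; velocities now: v0=2 v1=-2 v2=0
Advance to t=2 (no further collisions before then); velocities: v0=2 v1=-2 v2=0; positions = 7 14 16

Answer: 7 14 16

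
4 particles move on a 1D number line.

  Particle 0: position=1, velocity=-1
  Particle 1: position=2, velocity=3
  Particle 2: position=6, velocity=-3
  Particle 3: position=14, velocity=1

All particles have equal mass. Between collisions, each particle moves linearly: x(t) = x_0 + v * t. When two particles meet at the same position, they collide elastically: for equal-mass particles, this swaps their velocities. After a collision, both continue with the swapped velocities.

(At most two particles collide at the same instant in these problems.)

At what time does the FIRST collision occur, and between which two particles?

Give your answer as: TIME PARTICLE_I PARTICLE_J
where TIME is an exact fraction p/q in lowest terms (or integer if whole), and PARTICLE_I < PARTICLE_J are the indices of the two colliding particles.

Pair (0,1): pos 1,2 vel -1,3 -> not approaching (rel speed -4 <= 0)
Pair (1,2): pos 2,6 vel 3,-3 -> gap=4, closing at 6/unit, collide at t=2/3
Pair (2,3): pos 6,14 vel -3,1 -> not approaching (rel speed -4 <= 0)
Earliest collision: t=2/3 between 1 and 2

Answer: 2/3 1 2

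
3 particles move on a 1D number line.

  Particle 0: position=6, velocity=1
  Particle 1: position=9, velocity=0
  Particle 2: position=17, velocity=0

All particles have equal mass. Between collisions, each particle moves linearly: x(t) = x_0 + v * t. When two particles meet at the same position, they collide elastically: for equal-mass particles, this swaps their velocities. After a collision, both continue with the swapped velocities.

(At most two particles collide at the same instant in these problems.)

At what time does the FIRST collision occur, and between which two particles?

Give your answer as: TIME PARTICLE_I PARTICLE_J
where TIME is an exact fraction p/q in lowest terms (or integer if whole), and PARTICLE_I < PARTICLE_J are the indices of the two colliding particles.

Answer: 3 0 1

Derivation:
Pair (0,1): pos 6,9 vel 1,0 -> gap=3, closing at 1/unit, collide at t=3
Pair (1,2): pos 9,17 vel 0,0 -> not approaching (rel speed 0 <= 0)
Earliest collision: t=3 between 0 and 1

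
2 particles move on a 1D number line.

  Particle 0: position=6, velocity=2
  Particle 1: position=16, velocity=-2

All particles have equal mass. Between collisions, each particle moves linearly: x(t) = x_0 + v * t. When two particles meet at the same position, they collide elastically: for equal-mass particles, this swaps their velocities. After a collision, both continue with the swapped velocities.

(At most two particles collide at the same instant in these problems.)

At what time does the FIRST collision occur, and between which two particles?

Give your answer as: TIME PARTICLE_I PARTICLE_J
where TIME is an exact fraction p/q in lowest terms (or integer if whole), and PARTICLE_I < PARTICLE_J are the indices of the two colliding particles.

Answer: 5/2 0 1

Derivation:
Pair (0,1): pos 6,16 vel 2,-2 -> gap=10, closing at 4/unit, collide at t=5/2
Earliest collision: t=5/2 between 0 and 1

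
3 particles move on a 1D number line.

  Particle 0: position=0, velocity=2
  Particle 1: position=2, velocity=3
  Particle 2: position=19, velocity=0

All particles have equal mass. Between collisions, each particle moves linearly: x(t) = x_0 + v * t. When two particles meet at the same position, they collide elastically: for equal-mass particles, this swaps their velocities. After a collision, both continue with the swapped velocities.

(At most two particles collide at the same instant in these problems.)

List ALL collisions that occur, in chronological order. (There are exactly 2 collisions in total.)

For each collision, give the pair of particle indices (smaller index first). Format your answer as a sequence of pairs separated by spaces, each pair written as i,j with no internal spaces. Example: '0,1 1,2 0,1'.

Answer: 1,2 0,1

Derivation:
Collision at t=17/3: particles 1 and 2 swap velocities; positions: p0=34/3 p1=19 p2=19; velocities now: v0=2 v1=0 v2=3
Collision at t=19/2: particles 0 and 1 swap velocities; positions: p0=19 p1=19 p2=61/2; velocities now: v0=0 v1=2 v2=3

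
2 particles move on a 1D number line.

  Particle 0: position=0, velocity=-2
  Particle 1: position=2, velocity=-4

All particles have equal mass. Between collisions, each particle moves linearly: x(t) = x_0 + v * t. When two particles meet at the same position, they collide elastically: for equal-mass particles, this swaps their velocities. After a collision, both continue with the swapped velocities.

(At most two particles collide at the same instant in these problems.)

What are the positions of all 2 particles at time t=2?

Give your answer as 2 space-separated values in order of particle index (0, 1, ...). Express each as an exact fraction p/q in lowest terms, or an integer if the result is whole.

Collision at t=1: particles 0 and 1 swap velocities; positions: p0=-2 p1=-2; velocities now: v0=-4 v1=-2
Advance to t=2 (no further collisions before then); velocities: v0=-4 v1=-2; positions = -6 -4

Answer: -6 -4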